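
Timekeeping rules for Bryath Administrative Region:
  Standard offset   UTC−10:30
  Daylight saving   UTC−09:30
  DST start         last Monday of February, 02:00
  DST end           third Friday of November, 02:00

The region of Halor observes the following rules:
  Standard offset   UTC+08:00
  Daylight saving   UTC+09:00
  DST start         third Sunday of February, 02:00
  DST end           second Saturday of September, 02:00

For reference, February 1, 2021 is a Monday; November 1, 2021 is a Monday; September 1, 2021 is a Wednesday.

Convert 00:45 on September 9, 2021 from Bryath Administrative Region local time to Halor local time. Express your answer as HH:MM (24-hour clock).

1 February 2021 is a Monday, so Mondays fall on 1, 8, 15, 22; the last is February 22.
1 November 2021 is a Monday, so the first Friday is November 5 and the third is November 19.
September 9, 2021 lies within the daylight-saving period (22 February – 19 November), so Bryath Administrative Region is on daylight time, UTC−09:30.
00:45 Bryath Administrative Region + 9h30m = 10:15 UTC.
1 February 2021 is a Monday, so the first Sunday is February 7 and the third is February 21.
1 September 2021 is a Wednesday, so the first Saturday is September 4 and the second is September 11.
At the standard offset (UTC+08:00), 10:15 UTC + 8h = 18:15 Halor standard time.
The standard-time date in Halor, September 9, 2021, lies within the daylight-saving period (21 February – 11 September), so Halor is on daylight time, UTC+09:00.
10:15 UTC + 9h = 19:15 Halor.

19:15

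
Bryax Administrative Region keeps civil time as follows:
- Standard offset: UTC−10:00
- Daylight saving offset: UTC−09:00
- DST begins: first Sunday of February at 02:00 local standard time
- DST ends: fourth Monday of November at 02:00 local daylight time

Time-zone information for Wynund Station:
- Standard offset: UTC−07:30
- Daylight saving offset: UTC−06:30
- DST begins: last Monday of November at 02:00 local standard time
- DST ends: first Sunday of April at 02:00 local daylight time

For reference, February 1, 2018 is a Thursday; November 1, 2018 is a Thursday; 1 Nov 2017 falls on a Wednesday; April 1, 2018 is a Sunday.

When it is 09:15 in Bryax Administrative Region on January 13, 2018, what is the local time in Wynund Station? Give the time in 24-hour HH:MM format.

1 February 2018 is a Thursday, so the first Sunday is February 4.
1 November 2018 is a Thursday, so the first Monday is November 5 and the fourth is November 26.
Daylight saving runs 4 February – 26 November; January 13, 2018 is outside that window, so Bryax Administrative Region is on standard time at UTC−10:00.
09:15 Bryax Administrative Region + 10h = 19:15 UTC.
1 November 2017 is a Wednesday, so Mondays fall on 6, 13, 20, 27; the last is November 27.
1 April 2018 is a Sunday, so the first Sunday is April 1.
At the standard offset (UTC−07:30), 19:15 UTC − 7h30m = 11:45 Wynund Station standard time.
The standard-time date in Wynund Station, January 13, 2018, falls between 27 November 2017 and 1 April 2018, so daylight saving is in effect and Wynund Station is at UTC−06:30.
19:15 UTC − 6h30m = 12:45 Wynund Station.

12:45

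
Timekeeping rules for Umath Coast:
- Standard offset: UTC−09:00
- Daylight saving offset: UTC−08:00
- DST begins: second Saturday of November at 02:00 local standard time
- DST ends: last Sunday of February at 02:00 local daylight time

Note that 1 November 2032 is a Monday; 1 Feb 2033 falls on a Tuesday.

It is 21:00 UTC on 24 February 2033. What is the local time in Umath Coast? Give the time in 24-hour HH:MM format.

1 November 2032 is a Monday, so the first Saturday is November 6 and the second is November 13.
1 February 2033 is a Tuesday, so Sundays fall on 6, 13, 20, 27; the last is February 27.
At the standard offset (UTC−09:00), 21:00 UTC − 9h = 12:00 Umath Coast standard time.
The standard-time date in Umath Coast, 24 February 2033, falls between 13 November 2032 and 27 February 2033, so daylight saving is in effect and Umath Coast is at UTC−08:00.
21:00 UTC − 8h = 13:00 local.

13:00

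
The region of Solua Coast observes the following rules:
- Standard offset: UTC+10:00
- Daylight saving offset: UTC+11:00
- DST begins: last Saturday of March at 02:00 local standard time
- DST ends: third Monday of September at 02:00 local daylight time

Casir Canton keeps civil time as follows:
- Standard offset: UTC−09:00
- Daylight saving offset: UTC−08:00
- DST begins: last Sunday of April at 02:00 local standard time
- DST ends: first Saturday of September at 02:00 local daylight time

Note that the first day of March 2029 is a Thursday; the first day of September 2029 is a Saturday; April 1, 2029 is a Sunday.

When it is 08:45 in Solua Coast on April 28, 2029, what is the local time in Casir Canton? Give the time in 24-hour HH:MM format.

1 March 2029 is a Thursday, so Saturdays fall on 3, 10, 17, 24, 31; the last is March 31.
1 September 2029 is a Saturday, so the first Monday is September 3 and the third is September 17.
April 28, 2029 falls between 31 March and 17 September, so daylight saving is in effect and Solua Coast is at UTC+11:00.
08:45 Solua Coast − 11h = 21:45 UTC (rolling into the previous day, 27 April 2029).
1 April 2029 is a Sunday, so Sundays fall on 1, 8, 15, 22, 29; the last is April 29.
1 September 2029 is a Saturday, so the first Saturday is September 1.
At the standard offset (UTC−09:00), 21:45 UTC − 9h = 12:45 Casir Canton standard time.
The standard-time date in Casir Canton, April 27, 2029, does not fall between 29 April and 1 September, so daylight saving is not in effect and Casir Canton is at UTC−09:00.
21:45 UTC − 9h = 12:45 Casir Canton.

12:45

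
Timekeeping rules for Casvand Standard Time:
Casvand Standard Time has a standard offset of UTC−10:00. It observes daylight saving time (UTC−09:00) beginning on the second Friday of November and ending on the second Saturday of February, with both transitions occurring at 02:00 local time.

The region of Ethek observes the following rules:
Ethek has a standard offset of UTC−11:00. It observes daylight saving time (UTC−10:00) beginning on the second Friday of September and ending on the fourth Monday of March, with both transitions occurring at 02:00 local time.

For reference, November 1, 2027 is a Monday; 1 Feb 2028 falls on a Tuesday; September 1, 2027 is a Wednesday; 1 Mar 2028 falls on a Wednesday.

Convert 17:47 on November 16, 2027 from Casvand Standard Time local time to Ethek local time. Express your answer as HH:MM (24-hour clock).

1 November 2027 is a Monday, so the first Friday is November 5 and the second is November 12.
1 February 2028 is a Tuesday, so the first Saturday is February 5 and the second is February 12.
November 16, 2027 lies within the daylight-saving period (12 November 2027 – 12 February 2028), so Casvand Standard Time is on daylight time, UTC−09:00.
17:47 Casvand Standard Time + 9h = 02:47 UTC (rolling into the next day, 17 November 2027).
1 September 2027 is a Wednesday, so the first Friday is September 3 and the second is September 10.
1 March 2028 is a Wednesday, so the first Monday is March 6 and the fourth is March 27.
At the standard offset (UTC−11:00), 02:47 UTC − 11h = 15:47 Ethek standard time (rolling into the previous day, 16 November 2027).
Daylight saving runs 10 September 2027 – 27 March 2028; the standard-time date in Ethek, November 16, 2027, is inside that window, so Ethek is at UTC−10:00.
02:47 UTC − 10h = 16:47 Ethek (rolling into the previous day, 16 November 2027).

16:47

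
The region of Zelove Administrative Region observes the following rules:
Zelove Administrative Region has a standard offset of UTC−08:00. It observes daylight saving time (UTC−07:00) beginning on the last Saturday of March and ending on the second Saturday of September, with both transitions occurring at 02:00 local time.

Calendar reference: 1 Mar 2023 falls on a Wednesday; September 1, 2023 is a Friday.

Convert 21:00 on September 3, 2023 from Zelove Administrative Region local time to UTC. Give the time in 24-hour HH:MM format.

04:00

1 March 2023 is a Wednesday, so Saturdays fall on 4, 11, 18, 25; the last is March 25.
1 September 2023 is a Friday, so the first Saturday is September 2 and the second is September 9.
September 3, 2023 lies within the daylight-saving period (25 March – 9 September), so Zelove Administrative Region is on daylight time, UTC−07:00.
21:00 local + 7h = 04:00 UTC (rolling into the next day, 4 September 2023).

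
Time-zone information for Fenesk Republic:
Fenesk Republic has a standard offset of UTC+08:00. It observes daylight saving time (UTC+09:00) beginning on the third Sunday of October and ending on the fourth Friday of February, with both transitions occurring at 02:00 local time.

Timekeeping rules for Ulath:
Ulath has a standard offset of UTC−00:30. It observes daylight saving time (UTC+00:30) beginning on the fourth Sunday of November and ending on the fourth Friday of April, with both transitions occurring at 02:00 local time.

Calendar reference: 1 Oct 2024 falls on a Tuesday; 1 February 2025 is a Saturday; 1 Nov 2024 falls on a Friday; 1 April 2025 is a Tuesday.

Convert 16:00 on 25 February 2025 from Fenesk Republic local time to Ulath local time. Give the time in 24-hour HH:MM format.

07:30

1 October 2024 is a Tuesday, so the first Sunday is October 6 and the third is October 20.
1 February 2025 is a Saturday, so the first Friday is February 7 and the fourth is February 28.
25 February 2025 falls between 20 October 2024 and 28 February 2025, so daylight saving is in effect and Fenesk Republic is at UTC+09:00.
16:00 Fenesk Republic − 9h = 07:00 UTC.
1 November 2024 is a Friday, so the first Sunday is November 3 and the fourth is November 24.
1 April 2025 is a Tuesday, so the first Friday is April 4 and the fourth is April 25.
At the standard offset (UTC−00:30), 07:00 UTC − 0h30m = 06:30 Ulath standard time.
Daylight saving runs 24 November 2024 – 25 April 2025; the standard-time date in Ulath, 25 February 2025, is inside that window, so Ulath is at UTC+00:30.
07:00 UTC + 0h30m = 07:30 Ulath.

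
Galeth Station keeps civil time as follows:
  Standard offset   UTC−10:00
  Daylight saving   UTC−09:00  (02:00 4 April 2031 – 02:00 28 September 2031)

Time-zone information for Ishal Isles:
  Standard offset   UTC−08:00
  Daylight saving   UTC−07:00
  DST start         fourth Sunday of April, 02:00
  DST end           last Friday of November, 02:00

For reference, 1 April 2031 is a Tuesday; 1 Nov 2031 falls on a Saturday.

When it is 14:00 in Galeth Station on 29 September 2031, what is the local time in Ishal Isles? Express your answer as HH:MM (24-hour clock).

29 September 2031 is outside the daylight-saving period (4 April – 28 September), so Galeth Station is on standard time, UTC−10:00.
14:00 Galeth Station + 10h = 00:00 UTC (rolling into the next day, 30 September 2031).
1 April 2031 is a Tuesday, so the first Sunday is April 6 and the fourth is April 27.
1 November 2031 is a Saturday, so Fridays fall on 7, 14, 21, 28; the last is November 28.
At the standard offset (UTC−08:00), 00:00 UTC − 8h = 16:00 Ishal Isles standard time (rolling into the previous day, 29 September 2031).
The standard-time date in Ishal Isles, 29 September 2031, lies within the daylight-saving period (27 April – 28 November), so Ishal Isles is on daylight time, UTC−07:00.
00:00 UTC − 7h = 17:00 Ishal Isles (rolling into the previous day, 29 September 2031).

17:00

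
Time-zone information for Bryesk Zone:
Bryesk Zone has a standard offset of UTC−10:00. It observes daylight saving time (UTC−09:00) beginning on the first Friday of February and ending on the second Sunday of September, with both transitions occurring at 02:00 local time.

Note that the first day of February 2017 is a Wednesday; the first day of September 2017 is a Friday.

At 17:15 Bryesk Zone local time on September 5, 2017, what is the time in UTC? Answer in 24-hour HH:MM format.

02:15

1 February 2017 is a Wednesday, so the first Friday is February 3.
1 September 2017 is a Friday, so the first Sunday is September 3 and the second is September 10.
Daylight saving runs 3 February – 10 September; September 5, 2017 is inside that window, so Bryesk Zone is at UTC−09:00.
17:15 local + 9h = 02:15 UTC (rolling into the next day, 6 September 2017).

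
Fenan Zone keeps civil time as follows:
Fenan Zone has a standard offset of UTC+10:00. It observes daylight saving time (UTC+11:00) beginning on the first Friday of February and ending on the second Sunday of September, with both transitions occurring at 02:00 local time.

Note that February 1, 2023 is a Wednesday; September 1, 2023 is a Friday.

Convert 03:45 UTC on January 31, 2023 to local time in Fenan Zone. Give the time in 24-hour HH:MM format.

13:45

1 February 2023 is a Wednesday, so the first Friday is February 3.
1 September 2023 is a Friday, so the first Sunday is September 3 and the second is September 10.
At the standard offset (UTC+10:00), 03:45 UTC + 10h = 13:45 Fenan Zone standard time.
The standard-time date in Fenan Zone, January 31, 2023, does not fall between 3 February and 10 September, so daylight saving is not in effect and Fenan Zone is at UTC+10:00.
03:45 UTC + 10h = 13:45 local.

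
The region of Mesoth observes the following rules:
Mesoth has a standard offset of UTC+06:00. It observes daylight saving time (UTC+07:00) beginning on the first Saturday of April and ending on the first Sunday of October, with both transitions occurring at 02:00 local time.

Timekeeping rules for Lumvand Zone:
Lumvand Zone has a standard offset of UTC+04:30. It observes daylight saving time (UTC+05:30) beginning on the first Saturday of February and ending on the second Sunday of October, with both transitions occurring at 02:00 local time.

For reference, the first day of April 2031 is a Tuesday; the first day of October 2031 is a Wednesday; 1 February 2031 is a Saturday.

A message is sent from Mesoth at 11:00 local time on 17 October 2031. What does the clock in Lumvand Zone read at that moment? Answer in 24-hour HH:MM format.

09:30

1 April 2031 is a Tuesday, so the first Saturday is April 5.
1 October 2031 is a Wednesday, so the first Sunday is October 5.
17 October 2031 is outside the daylight-saving period (5 April – 5 October), so Mesoth is on standard time, UTC+06:00.
11:00 Mesoth − 6h = 05:00 UTC.
1 February 2031 is a Saturday, so the first Saturday is February 1.
1 October 2031 is a Wednesday, so the first Sunday is October 5 and the second is October 12.
At the standard offset (UTC+04:30), 05:00 UTC + 4h30m = 09:30 Lumvand Zone standard time.
The standard-time date in Lumvand Zone, 17 October 2031, is outside the daylight-saving period (1 February – 12 October), so Lumvand Zone is on standard time, UTC+04:30.
05:00 UTC + 4h30m = 09:30 Lumvand Zone.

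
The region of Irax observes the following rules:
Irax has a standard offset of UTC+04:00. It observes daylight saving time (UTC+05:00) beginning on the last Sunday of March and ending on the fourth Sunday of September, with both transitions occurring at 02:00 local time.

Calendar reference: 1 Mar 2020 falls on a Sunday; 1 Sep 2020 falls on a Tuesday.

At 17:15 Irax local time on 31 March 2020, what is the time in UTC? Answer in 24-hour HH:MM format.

1 March 2020 is a Sunday, so Sundays fall on 1, 8, 15, 22, 29; the last is March 29.
1 September 2020 is a Tuesday, so the first Sunday is September 6 and the fourth is September 27.
Daylight saving runs 29 March – 27 September; 31 March 2020 is inside that window, so Irax is at UTC+05:00.
17:15 local − 5h = 12:15 UTC.

12:15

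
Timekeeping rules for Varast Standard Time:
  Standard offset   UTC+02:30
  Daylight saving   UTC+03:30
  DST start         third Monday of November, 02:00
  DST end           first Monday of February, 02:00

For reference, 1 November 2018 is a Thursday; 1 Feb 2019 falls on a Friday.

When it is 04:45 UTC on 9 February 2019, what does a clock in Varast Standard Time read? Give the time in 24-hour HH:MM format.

1 November 2018 is a Thursday, so the first Monday is November 5 and the third is November 19.
1 February 2019 is a Friday, so the first Monday is February 4.
At the standard offset (UTC+02:30), 04:45 UTC + 2h30m = 07:15 Varast Standard Time standard time.
Daylight saving runs 19 November 2018 – 4 February 2019; the standard-time date in Varast Standard Time, 9 February 2019, is outside that window, so Varast Standard Time is on standard time at UTC+02:30.
04:45 UTC + 2h30m = 07:15 local.

07:15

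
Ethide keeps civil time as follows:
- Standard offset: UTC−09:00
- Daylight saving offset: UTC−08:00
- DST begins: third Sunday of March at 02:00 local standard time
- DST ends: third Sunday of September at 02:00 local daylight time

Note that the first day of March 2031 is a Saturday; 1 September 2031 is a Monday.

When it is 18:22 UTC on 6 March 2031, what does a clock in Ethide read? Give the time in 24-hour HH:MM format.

09:22

1 March 2031 is a Saturday, so the first Sunday is March 2 and the third is March 16.
1 September 2031 is a Monday, so the first Sunday is September 7 and the third is September 21.
At the standard offset (UTC−09:00), 18:22 UTC − 9h = 09:22 Ethide standard time.
The standard-time date in Ethide, 6 March 2031, is outside the daylight-saving period (16 March – 21 September), so Ethide is on standard time, UTC−09:00.
18:22 UTC − 9h = 09:22 local.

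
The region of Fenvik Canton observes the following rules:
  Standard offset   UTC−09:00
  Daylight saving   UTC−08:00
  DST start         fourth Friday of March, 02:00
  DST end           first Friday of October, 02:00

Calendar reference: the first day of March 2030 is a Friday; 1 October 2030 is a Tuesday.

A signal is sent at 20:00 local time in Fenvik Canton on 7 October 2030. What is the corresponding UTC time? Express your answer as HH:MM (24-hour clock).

1 March 2030 is a Friday, so the first Friday is March 1 and the fourth is March 22.
1 October 2030 is a Tuesday, so the first Friday is October 4.
Daylight saving runs 22 March – 4 October; 7 October 2030 is outside that window, so Fenvik Canton is on standard time at UTC−09:00.
20:00 local + 9h = 05:00 UTC (rolling into the next day, 8 October 2030).

05:00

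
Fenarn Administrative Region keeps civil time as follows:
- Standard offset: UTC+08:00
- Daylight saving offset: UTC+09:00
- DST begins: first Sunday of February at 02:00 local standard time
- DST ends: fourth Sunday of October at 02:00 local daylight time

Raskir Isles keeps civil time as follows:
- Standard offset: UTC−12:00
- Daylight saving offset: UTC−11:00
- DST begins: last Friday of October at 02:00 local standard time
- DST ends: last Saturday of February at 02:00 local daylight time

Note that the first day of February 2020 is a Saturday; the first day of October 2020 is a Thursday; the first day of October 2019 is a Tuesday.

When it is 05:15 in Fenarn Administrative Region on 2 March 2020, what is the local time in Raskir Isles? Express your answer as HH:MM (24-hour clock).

1 February 2020 is a Saturday, so the first Sunday is February 2.
1 October 2020 is a Thursday, so the first Sunday is October 4 and the fourth is October 25.
2 March 2020 lies within the daylight-saving period (2 February – 25 October), so Fenarn Administrative Region is on daylight time, UTC+09:00.
05:15 Fenarn Administrative Region − 9h = 20:15 UTC (rolling into the previous day, 1 March 2020).
1 October 2019 is a Tuesday, so Fridays fall on 4, 11, 18, 25; the last is October 25.
1 February 2020 is a Saturday, so Saturdays fall on 1, 8, 15, 22, 29; the last is February 29.
At the standard offset (UTC−12:00), 20:15 UTC − 12h = 08:15 Raskir Isles standard time.
Daylight saving runs 25 October 2019 – 29 February 2020; the standard-time date in Raskir Isles, 1 March 2020, is outside that window, so Raskir Isles is on standard time at UTC−12:00.
20:15 UTC − 12h = 08:15 Raskir Isles.

08:15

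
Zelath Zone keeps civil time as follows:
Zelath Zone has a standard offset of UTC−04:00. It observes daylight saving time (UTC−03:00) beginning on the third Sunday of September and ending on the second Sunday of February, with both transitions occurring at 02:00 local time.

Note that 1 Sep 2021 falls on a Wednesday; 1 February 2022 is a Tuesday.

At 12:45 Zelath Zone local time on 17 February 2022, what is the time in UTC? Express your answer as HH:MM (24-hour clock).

16:45

1 September 2021 is a Wednesday, so the first Sunday is September 5 and the third is September 19.
1 February 2022 is a Tuesday, so the first Sunday is February 6 and the second is February 13.
17 February 2022 does not fall between 19 September 2021 and 13 February 2022, so daylight saving is not in effect and Zelath Zone is at UTC−04:00.
12:45 local + 4h = 16:45 UTC.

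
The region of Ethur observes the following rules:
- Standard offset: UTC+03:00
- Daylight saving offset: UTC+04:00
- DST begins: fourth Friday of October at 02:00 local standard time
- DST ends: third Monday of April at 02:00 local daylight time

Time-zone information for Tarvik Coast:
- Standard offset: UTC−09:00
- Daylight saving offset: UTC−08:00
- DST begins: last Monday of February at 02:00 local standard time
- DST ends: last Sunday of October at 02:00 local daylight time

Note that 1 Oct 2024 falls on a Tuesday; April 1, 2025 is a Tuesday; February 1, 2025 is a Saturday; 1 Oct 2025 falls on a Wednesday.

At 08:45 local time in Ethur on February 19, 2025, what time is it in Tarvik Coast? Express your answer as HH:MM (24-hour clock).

19:45

1 October 2024 is a Tuesday, so the first Friday is October 4 and the fourth is October 25.
1 April 2025 is a Tuesday, so the first Monday is April 7 and the third is April 21.
February 19, 2025 lies within the daylight-saving period (25 October 2024 – 21 April 2025), so Ethur is on daylight time, UTC+04:00.
08:45 Ethur − 4h = 04:45 UTC.
1 February 2025 is a Saturday, so Mondays fall on 3, 10, 17, 24; the last is February 24.
1 October 2025 is a Wednesday, so Sundays fall on 5, 12, 19, 26; the last is October 26.
At the standard offset (UTC−09:00), 04:45 UTC − 9h = 19:45 Tarvik Coast standard time (rolling into the previous day, 18 February 2025).
Daylight saving runs 24 February – 26 October; the standard-time date in Tarvik Coast, February 18, 2025, is outside that window, so Tarvik Coast is on standard time at UTC−09:00.
04:45 UTC − 9h = 19:45 Tarvik Coast (rolling into the previous day, 18 February 2025).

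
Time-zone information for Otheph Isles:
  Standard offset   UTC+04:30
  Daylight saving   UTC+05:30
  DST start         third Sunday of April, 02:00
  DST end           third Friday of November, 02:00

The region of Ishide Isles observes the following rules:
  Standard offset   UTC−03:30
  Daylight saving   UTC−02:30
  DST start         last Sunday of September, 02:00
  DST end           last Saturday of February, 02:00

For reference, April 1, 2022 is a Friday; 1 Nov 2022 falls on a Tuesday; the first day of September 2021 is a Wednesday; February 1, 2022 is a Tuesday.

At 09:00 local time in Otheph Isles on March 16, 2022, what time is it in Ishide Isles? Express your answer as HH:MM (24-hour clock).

1 April 2022 is a Friday, so the first Sunday is April 3 and the third is April 17.
1 November 2022 is a Tuesday, so the first Friday is November 4 and the third is November 18.
March 16, 2022 does not fall between 17 April and 18 November, so daylight saving is not in effect and Otheph Isles is at UTC+04:30.
09:00 Otheph Isles − 4h30m = 04:30 UTC.
1 September 2021 is a Wednesday, so Sundays fall on 5, 12, 19, 26; the last is September 26.
1 February 2022 is a Tuesday, so Saturdays fall on 5, 12, 19, 26; the last is February 26.
At the standard offset (UTC−03:30), 04:30 UTC − 3h30m = 01:00 Ishide Isles standard time.
Daylight saving runs 26 September 2021 – 26 February 2022; the standard-time date in Ishide Isles, March 16, 2022, is outside that window, so Ishide Isles is on standard time at UTC−03:30.
04:30 UTC − 3h30m = 01:00 Ishide Isles.

01:00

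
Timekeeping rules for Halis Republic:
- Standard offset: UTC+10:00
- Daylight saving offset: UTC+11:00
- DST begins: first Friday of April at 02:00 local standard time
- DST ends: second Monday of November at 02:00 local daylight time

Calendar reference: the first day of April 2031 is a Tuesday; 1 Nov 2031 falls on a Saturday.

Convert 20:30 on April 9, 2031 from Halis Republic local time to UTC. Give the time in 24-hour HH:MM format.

1 April 2031 is a Tuesday, so the first Friday is April 4.
1 November 2031 is a Saturday, so the first Monday is November 3 and the second is November 10.
Daylight saving runs 4 April – 10 November; April 9, 2031 is inside that window, so Halis Republic is at UTC+11:00.
20:30 local − 11h = 09:30 UTC.

09:30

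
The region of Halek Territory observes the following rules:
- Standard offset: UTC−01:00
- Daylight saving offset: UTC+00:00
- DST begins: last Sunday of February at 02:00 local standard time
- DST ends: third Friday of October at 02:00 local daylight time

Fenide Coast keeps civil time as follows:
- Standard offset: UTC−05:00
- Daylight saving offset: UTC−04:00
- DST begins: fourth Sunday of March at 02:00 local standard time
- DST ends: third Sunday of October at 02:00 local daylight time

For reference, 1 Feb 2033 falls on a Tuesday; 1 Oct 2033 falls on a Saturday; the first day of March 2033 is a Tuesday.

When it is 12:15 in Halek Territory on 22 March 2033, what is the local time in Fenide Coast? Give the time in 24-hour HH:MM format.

07:15

1 February 2033 is a Tuesday, so Sundays fall on 6, 13, 20, 27; the last is February 27.
1 October 2033 is a Saturday, so the first Friday is October 7 and the third is October 21.
22 March 2033 falls between 27 February and 21 October, so daylight saving is in effect and Halek Territory is at UTC+00:00.
12:15 Halek Territory − 0h = 12:15 UTC.
1 March 2033 is a Tuesday, so the first Sunday is March 6 and the fourth is March 27.
1 October 2033 is a Saturday, so the first Sunday is October 2 and the third is October 16.
At the standard offset (UTC−05:00), 12:15 UTC − 5h = 07:15 Fenide Coast standard time.
The standard-time date in Fenide Coast, 22 March 2033, does not fall between 27 March and 16 October, so daylight saving is not in effect and Fenide Coast is at UTC−05:00.
12:15 UTC − 5h = 07:15 Fenide Coast.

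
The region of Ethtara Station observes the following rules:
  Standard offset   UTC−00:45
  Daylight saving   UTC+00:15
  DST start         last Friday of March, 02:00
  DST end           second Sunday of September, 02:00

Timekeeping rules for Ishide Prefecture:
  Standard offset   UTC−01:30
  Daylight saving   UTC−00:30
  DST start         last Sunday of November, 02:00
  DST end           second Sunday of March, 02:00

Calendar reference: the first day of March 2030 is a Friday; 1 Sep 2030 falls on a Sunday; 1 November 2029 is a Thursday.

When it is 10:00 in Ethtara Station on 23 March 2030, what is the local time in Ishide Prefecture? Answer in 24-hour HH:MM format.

1 March 2030 is a Friday, so Fridays fall on 1, 8, 15, 22, 29; the last is March 29.
1 September 2030 is a Sunday, so the first Sunday is September 1 and the second is September 8.
23 March 2030 does not fall between 29 March and 8 September, so daylight saving is not in effect and Ethtara Station is at UTC−00:45.
10:00 Ethtara Station + 0h45m = 10:45 UTC.
1 November 2029 is a Thursday, so Sundays fall on 4, 11, 18, 25; the last is November 25.
1 March 2030 is a Friday, so the first Sunday is March 3 and the second is March 10.
At the standard offset (UTC−01:30), 10:45 UTC − 1h30m = 09:15 Ishide Prefecture standard time.
Daylight saving runs 25 November 2029 – 10 March 2030; the standard-time date in Ishide Prefecture, 23 March 2030, is outside that window, so Ishide Prefecture is on standard time at UTC−01:30.
10:45 UTC − 1h30m = 09:15 Ishide Prefecture.

09:15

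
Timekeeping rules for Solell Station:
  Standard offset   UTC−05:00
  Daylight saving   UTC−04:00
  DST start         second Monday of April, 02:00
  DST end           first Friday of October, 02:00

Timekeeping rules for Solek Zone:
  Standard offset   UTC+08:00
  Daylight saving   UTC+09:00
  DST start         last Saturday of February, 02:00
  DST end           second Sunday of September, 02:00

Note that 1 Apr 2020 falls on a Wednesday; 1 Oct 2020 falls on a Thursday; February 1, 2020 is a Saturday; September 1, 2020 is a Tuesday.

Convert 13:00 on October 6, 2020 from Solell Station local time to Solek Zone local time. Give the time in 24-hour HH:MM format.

1 April 2020 is a Wednesday, so the first Monday is April 6 and the second is April 13.
1 October 2020 is a Thursday, so the first Friday is October 2.
October 6, 2020 is outside the daylight-saving period (13 April – 2 October), so Solell Station is on standard time, UTC−05:00.
13:00 Solell Station + 5h = 18:00 UTC.
1 February 2020 is a Saturday, so Saturdays fall on 1, 8, 15, 22, 29; the last is February 29.
1 September 2020 is a Tuesday, so the first Sunday is September 6 and the second is September 13.
At the standard offset (UTC+08:00), 18:00 UTC + 8h = 02:00 Solek Zone standard time (rolling into the next day, 7 October 2020).
Daylight saving runs 29 February – 13 September; the standard-time date in Solek Zone, October 7, 2020, is outside that window, so Solek Zone is on standard time at UTC+08:00.
18:00 UTC + 8h = 02:00 Solek Zone (rolling into the next day, 7 October 2020).

02:00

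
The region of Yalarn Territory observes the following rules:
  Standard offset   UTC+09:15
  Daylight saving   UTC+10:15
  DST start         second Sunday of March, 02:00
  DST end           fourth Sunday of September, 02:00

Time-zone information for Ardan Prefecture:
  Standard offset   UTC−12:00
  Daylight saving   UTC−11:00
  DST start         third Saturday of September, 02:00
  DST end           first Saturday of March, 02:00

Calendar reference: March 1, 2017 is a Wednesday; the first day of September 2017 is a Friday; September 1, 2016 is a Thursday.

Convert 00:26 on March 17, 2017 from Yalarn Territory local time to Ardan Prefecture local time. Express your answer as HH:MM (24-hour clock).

1 March 2017 is a Wednesday, so the first Sunday is March 5 and the second is March 12.
1 September 2017 is a Friday, so the first Sunday is September 3 and the fourth is September 24.
March 17, 2017 lies within the daylight-saving period (12 March – 24 September), so Yalarn Territory is on daylight time, UTC+10:15.
00:26 Yalarn Territory − 10h15m = 14:11 UTC (rolling into the previous day, 16 March 2017).
1 September 2016 is a Thursday, so the first Saturday is September 3 and the third is September 17.
1 March 2017 is a Wednesday, so the first Saturday is March 4.
At the standard offset (UTC−12:00), 14:11 UTC − 12h = 02:11 Ardan Prefecture standard time.
The standard-time date in Ardan Prefecture, March 16, 2017, does not fall between 17 September 2016 and 4 March 2017, so daylight saving is not in effect and Ardan Prefecture is at UTC−12:00.
14:11 UTC − 12h = 02:11 Ardan Prefecture.

02:11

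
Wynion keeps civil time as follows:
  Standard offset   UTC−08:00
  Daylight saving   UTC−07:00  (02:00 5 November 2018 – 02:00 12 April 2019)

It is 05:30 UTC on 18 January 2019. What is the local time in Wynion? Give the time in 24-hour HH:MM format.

22:30

At the standard offset (UTC−08:00), 05:30 UTC − 8h = 21:30 Wynion standard time (rolling into the previous day, 17 January 2019).
Daylight saving runs 5 November 2018 – 12 April 2019; the standard-time date in Wynion, 17 January 2019, is inside that window, so Wynion is at UTC−07:00.
05:30 UTC − 7h = 22:30 local (rolling into the previous day, 17 January 2019).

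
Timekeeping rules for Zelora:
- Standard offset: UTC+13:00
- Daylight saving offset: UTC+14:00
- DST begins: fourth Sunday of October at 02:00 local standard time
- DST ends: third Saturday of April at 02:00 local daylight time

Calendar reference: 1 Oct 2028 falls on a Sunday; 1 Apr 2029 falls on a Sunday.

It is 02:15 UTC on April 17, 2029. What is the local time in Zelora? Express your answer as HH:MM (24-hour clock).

16:15

1 October 2028 is a Sunday, so the first Sunday is October 1 and the fourth is October 22.
1 April 2029 is a Sunday, so the first Saturday is April 7 and the third is April 21.
At the standard offset (UTC+13:00), 02:15 UTC + 13h = 15:15 Zelora standard time.
The standard-time date in Zelora, April 17, 2029, lies within the daylight-saving period (22 October 2028 – 21 April 2029), so Zelora is on daylight time, UTC+14:00.
02:15 UTC + 14h = 16:15 local.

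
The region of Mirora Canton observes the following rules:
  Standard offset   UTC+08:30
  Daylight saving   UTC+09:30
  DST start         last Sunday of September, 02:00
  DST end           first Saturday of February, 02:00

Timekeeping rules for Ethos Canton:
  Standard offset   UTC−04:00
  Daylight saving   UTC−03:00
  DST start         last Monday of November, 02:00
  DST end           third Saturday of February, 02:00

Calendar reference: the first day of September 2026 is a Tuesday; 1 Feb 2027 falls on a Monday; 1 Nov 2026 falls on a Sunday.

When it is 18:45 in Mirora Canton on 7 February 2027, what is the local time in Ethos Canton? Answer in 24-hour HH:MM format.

07:15

1 September 2026 is a Tuesday, so Sundays fall on 6, 13, 20, 27; the last is September 27.
1 February 2027 is a Monday, so the first Saturday is February 6.
Daylight saving runs 27 September 2026 – 6 February 2027; 7 February 2027 is outside that window, so Mirora Canton is on standard time at UTC+08:30.
18:45 Mirora Canton − 8h30m = 10:15 UTC.
1 November 2026 is a Sunday, so Mondays fall on 2, 9, 16, 23, 30; the last is November 30.
1 February 2027 is a Monday, so the first Saturday is February 6 and the third is February 20.
At the standard offset (UTC−04:00), 10:15 UTC − 4h = 06:15 Ethos Canton standard time.
Daylight saving runs 30 November 2026 – 20 February 2027; the standard-time date in Ethos Canton, 7 February 2027, is inside that window, so Ethos Canton is at UTC−03:00.
10:15 UTC − 3h = 07:15 Ethos Canton.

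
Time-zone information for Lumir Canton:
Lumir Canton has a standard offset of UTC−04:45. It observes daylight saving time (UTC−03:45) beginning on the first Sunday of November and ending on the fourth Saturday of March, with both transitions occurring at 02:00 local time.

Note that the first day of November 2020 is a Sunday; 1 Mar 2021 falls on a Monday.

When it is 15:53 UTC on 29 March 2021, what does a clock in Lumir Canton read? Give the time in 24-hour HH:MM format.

11:08

1 November 2020 is a Sunday, so the first Sunday is November 1.
1 March 2021 is a Monday, so the first Saturday is March 6 and the fourth is March 27.
At the standard offset (UTC−04:45), 15:53 UTC − 4h45m = 11:08 Lumir Canton standard time.
The standard-time date in Lumir Canton, 29 March 2021, does not fall between 1 November 2020 and 27 March 2021, so daylight saving is not in effect and Lumir Canton is at UTC−04:45.
15:53 UTC − 4h45m = 11:08 local.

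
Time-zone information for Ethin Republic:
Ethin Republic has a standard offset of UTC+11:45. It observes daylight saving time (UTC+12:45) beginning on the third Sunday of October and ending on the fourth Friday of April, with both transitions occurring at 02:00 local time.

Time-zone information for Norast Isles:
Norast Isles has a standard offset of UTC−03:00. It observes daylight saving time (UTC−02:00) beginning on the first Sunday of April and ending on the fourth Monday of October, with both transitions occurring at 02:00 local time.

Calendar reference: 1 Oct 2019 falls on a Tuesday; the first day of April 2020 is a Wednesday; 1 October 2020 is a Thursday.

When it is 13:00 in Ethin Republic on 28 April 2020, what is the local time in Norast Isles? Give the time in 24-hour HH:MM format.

23:15

1 October 2019 is a Tuesday, so the first Sunday is October 6 and the third is October 20.
1 April 2020 is a Wednesday, so the first Friday is April 3 and the fourth is April 24.
28 April 2020 does not fall between 20 October 2019 and 24 April 2020, so daylight saving is not in effect and Ethin Republic is at UTC+11:45.
13:00 Ethin Republic − 11h45m = 01:15 UTC.
1 April 2020 is a Wednesday, so the first Sunday is April 5.
1 October 2020 is a Thursday, so the first Monday is October 5 and the fourth is October 26.
At the standard offset (UTC−03:00), 01:15 UTC − 3h = 22:15 Norast Isles standard time (rolling into the previous day, 27 April 2020).
The standard-time date in Norast Isles, 27 April 2020, falls between 5 April and 26 October, so daylight saving is in effect and Norast Isles is at UTC−02:00.
01:15 UTC − 2h = 23:15 Norast Isles (rolling into the previous day, 27 April 2020).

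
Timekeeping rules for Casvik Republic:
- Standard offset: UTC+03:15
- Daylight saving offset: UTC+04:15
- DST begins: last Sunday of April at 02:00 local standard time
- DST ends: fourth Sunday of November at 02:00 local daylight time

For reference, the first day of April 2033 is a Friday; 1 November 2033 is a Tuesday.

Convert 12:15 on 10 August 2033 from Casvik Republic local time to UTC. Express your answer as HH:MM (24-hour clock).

08:00

1 April 2033 is a Friday, so Sundays fall on 3, 10, 17, 24; the last is April 24.
1 November 2033 is a Tuesday, so the first Sunday is November 6 and the fourth is November 27.
10 August 2033 lies within the daylight-saving period (24 April – 27 November), so Casvik Republic is on daylight time, UTC+04:15.
12:15 local − 4h15m = 08:00 UTC.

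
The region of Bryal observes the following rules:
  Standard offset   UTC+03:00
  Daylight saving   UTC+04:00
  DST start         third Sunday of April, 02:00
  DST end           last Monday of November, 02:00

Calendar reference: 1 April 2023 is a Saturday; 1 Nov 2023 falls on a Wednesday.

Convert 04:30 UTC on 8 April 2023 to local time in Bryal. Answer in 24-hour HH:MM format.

07:30

1 April 2023 is a Saturday, so the first Sunday is April 2 and the third is April 16.
1 November 2023 is a Wednesday, so Mondays fall on 6, 13, 20, 27; the last is November 27.
At the standard offset (UTC+03:00), 04:30 UTC + 3h = 07:30 Bryal standard time.
Daylight saving runs 16 April – 27 November; the standard-time date in Bryal, 8 April 2023, is outside that window, so Bryal is on standard time at UTC+03:00.
04:30 UTC + 3h = 07:30 local.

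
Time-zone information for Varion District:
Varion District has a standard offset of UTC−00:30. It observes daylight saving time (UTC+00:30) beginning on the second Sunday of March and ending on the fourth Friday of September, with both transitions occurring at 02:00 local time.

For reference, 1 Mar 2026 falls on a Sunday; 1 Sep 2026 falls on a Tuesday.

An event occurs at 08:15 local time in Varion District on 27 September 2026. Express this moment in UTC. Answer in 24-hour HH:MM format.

1 March 2026 is a Sunday, so the first Sunday is March 1 and the second is March 8.
1 September 2026 is a Tuesday, so the first Friday is September 4 and the fourth is September 25.
27 September 2026 is outside the daylight-saving period (8 March – 25 September), so Varion District is on standard time, UTC−00:30.
08:15 local + 0h30m = 08:45 UTC.

08:45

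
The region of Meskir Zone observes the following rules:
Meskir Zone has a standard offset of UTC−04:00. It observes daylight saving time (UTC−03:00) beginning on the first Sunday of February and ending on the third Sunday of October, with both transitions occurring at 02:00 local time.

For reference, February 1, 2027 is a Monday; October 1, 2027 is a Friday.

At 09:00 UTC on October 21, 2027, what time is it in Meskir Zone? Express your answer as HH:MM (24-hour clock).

05:00

1 February 2027 is a Monday, so the first Sunday is February 7.
1 October 2027 is a Friday, so the first Sunday is October 3 and the third is October 17.
At the standard offset (UTC−04:00), 09:00 UTC − 4h = 05:00 Meskir Zone standard time.
The standard-time date in Meskir Zone, October 21, 2027, does not fall between 7 February and 17 October, so daylight saving is not in effect and Meskir Zone is at UTC−04:00.
09:00 UTC − 4h = 05:00 local.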